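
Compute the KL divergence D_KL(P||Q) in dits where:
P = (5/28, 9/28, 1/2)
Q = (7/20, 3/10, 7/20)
0.0349 dits

KL divergence: D_KL(P||Q) = Σ p(x) log(p(x)/q(x))

Computing term by term:
  x=0: 5/28 × log_10[(5/28)/(7/20)] = 5/28 × -0.2923 = -0.0522
  x=1: 9/28 × log_10[(9/28)/(3/10)] = 9/28 × 0.0300 = 0.0096
  x=2: 1/2 × log_10[(1/2)/(7/20)] = 1/2 × 0.1549 = 0.0775

D_KL(P||Q) = 0.0349 dits

Note: KL divergence is always non-negative and equals 0 iff P = Q.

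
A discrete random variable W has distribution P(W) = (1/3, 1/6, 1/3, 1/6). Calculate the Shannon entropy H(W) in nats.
1.3297 nats

Shannon entropy is H(X) = -Σ p(x) log p(x).

For P = (1/3, 1/6, 1/3, 1/6):
H = -1/3 × log_e(1/3) -1/6 × log_e(1/6) -1/3 × log_e(1/3) -1/6 × log_e(1/6)
H = 1.3297 nats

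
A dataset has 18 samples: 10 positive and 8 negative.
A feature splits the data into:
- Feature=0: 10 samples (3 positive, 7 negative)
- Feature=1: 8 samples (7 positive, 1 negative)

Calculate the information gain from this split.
0.2599 bits

Information Gain = H(Y) - H(Y|Feature)

Before split:
P(positive) = 10/18 = 0.5556
H(Y) = 0.9911 bits

After split:
Feature=0: H = 0.8813 bits (weight = 10/18)
Feature=1: H = 0.5436 bits (weight = 8/18)
H(Y|Feature) = (10/18)×0.8813 + (8/18)×0.5436 = 0.7312 bits

Information Gain = 0.9911 - 0.7312 = 0.2599 bits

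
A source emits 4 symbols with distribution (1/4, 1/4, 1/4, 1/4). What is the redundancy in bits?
0.0000 bits

Redundancy measures how far a source is from maximum entropy:
R = H_max - H(X)

Maximum entropy for 4 symbols: H_max = log_2(4) = 2.0000 bits
Actual entropy: H(X) = 2.0000 bits
Redundancy: R = 2.0000 - 2.0000 = 0.0000 bits

This redundancy represents potential for compression: the source could be compressed by 0.0000 bits per symbol.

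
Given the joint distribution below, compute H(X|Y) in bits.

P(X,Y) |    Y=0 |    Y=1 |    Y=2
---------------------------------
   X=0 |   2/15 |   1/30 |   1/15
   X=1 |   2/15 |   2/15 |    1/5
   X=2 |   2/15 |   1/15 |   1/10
1.4820 bits

Using the chain rule: H(X|Y) = H(X,Y) - H(Y)

First, compute H(X,Y) = 3.0314 bits

Marginal P(Y) = (2/5, 7/30, 11/30)
H(Y) = 1.5494 bits

H(X|Y) = H(X,Y) - H(Y) = 3.0314 - 1.5494 = 1.4820 bits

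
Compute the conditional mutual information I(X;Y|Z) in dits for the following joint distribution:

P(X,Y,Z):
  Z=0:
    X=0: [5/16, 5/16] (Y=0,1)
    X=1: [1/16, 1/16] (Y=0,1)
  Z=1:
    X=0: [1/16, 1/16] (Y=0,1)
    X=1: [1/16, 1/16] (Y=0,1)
0.0000 dits

Conditional mutual information: I(X;Y|Z) = H(X|Z) + H(Y|Z) - H(X,Y|Z)

H(Z) = 0.2442
H(X,Z) = 0.4662 → H(X|Z) = 0.2220
H(Y,Z) = 0.5452 → H(Y|Z) = 0.3010
H(X,Y,Z) = 0.7673 → H(X,Y|Z) = 0.5230

I(X;Y|Z) = 0.2220 + 0.3010 - 0.5230 = 0.0000 dits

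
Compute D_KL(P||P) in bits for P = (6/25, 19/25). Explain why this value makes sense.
0.0000 bits

KL divergence satisfies the Gibbs inequality: D_KL(P||Q) ≥ 0 for all distributions P, Q.

D_KL(P||Q) = Σ p(x) log(p(x)/q(x))
Each term is p(x) × log_2(p(x)/p(x)) = p(x) × log_2(1) = 0, so the sum is 0.
D_KL(P||Q) = 0.0000 bits

When P = Q, the KL divergence is exactly 0, as there is no 'divergence' between identical distributions.

This non-negativity is a fundamental property: relative entropy cannot be negative because it measures how different Q is from P.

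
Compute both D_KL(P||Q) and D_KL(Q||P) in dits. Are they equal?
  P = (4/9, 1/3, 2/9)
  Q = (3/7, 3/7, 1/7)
D_KL(P||Q) = 0.0133, D_KL(Q||P) = 0.0126

KL divergence is not symmetric: D_KL(P||Q) ≠ D_KL(Q||P) in general.

D_KL(P||Q) = 0.0133 dits
D_KL(Q||P) = 0.0126 dits

No, they are not equal!

This asymmetry is why KL divergence is not a true distance metric.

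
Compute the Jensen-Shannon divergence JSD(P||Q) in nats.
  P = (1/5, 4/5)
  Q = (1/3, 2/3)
0.0115 nats

Jensen-Shannon divergence is:
JSD(P||Q) = 0.5 × D_KL(P||M) + 0.5 × D_KL(Q||M)
where M = 0.5 × (P + Q) is the mixture distribution.

M = 0.5 × (1/5, 4/5) + 0.5 × (1/3, 2/3) = (4/15, 11/15)

D_KL(P||M) = 0.0121 nats
D_KL(Q||M) = 0.0108 nats

JSD(P||Q) = 0.5 × 0.0121 + 0.5 × 0.0108 = 0.0115 nats

Unlike KL divergence, JSD is symmetric and bounded: 0 ≤ JSD ≤ log(2).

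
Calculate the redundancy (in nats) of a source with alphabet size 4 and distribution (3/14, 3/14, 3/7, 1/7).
0.0850 nats

Redundancy measures how far a source is from maximum entropy:
R = H_max - H(X)

Maximum entropy for 4 symbols: H_max = log_e(4) = 1.3863 nats
Actual entropy: H(X) = 1.3013 nats
Redundancy: R = 1.3863 - 1.3013 = 0.0850 nats

This redundancy represents potential for compression: the source could be compressed by 0.0850 nats per symbol.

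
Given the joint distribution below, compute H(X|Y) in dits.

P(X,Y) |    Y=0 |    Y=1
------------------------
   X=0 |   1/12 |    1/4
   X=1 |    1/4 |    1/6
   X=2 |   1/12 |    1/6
0.4453 dits

Using the chain rule: H(X|Y) = H(X,Y) - H(Y)

First, compute H(X,Y) = 0.7403 dits

Marginal P(Y) = (5/12, 7/12)
H(Y) = 0.2950 dits

H(X|Y) = H(X,Y) - H(Y) = 0.7403 - 0.2950 = 0.4453 dits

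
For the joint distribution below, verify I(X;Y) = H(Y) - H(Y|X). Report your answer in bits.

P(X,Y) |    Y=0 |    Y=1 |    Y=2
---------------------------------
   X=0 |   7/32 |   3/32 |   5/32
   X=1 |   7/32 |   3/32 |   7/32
I(X;Y) = 0.0047 bits

Mutual information has multiple equivalent forms:
- I(X;Y) = H(X) - H(X|Y)
- I(X;Y) = H(Y) - H(Y|X)
- I(X;Y) = H(X) + H(Y) - H(X,Y)

Computing all quantities:
H(X) = 0.9972, H(Y) = 1.5052, H(X,Y) = 2.4977
H(X|Y) = 0.9925, H(Y|X) = 1.5005

Verification:
H(X) - H(X|Y) = 0.9972 - 0.9925 = 0.0047
H(Y) - H(Y|X) = 1.5052 - 1.5005 = 0.0047
H(X) + H(Y) - H(X,Y) = 0.9972 + 1.5052 - 2.4977 = 0.0047

All forms give I(X;Y) = 0.0047 bits. ✓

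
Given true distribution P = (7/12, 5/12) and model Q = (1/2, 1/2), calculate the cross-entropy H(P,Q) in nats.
0.6931 nats

Cross-entropy: H(P,Q) = -Σ p(x) log q(x)

Alternatively: H(P,Q) = H(P) + D_KL(P||Q)
H(P) = 0.6792 nats
D_KL(P||Q) = 0.0140 nats

H(P,Q) = 0.6792 + 0.0140 = 0.6931 nats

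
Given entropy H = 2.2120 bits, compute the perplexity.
4.6332

Perplexity is 2^H (or exp(H) for natural log).

H = 2.2120 bits
Perplexity = 2^2.2120 = 4.6332

Interpretation: The model's uncertainty is equivalent to choosing uniformly among 4.6 options.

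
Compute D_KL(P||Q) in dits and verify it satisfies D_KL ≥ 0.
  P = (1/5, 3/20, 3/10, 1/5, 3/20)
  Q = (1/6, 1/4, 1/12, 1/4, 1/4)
0.0968 dits

KL divergence satisfies the Gibbs inequality: D_KL(P||Q) ≥ 0 for all distributions P, Q.

D_KL(P||Q) = Σ p(x) log(p(x)/q(x))
Term by term:
  x=0: 1/5 × log_10[(1/5)/(1/6)] = 0.0158
  x=1: 3/20 × log_10[(3/20)/(1/4)] = -0.0333
  x=2: 3/10 × log_10[(3/10)/(1/12)] = 0.1669
  x=3: 1/5 × log_10[(1/5)/(1/4)] = -0.0194
  x=4: 3/20 × log_10[(3/20)/(1/4)] = -0.0333
D_KL(P||Q) = 0.0968 dits

D_KL(P||Q) = 0.0968 ≥ 0 ✓

This non-negativity is a fundamental property: relative entropy cannot be negative because it measures how different Q is from P.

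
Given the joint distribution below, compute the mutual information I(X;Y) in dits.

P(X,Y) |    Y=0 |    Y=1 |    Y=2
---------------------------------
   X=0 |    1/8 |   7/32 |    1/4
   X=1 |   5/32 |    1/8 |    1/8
0.0079 dits

Mutual information: I(X;Y) = H(X) + H(Y) - H(X,Y)

Marginals:
P(X) = (19/32, 13/32), H(X) = 0.2934 dits
P(Y) = (9/32, 11/32, 3/8), H(Y) = 0.4741 dits

Joint entropy: H(X,Y) = 0.7595 dits

I(X;Y) = 0.2934 + 0.4741 - 0.7595 = 0.0079 dits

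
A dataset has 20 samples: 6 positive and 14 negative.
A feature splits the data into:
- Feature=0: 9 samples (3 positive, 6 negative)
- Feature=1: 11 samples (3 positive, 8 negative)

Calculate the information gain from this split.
0.0031 bits

Information Gain = H(Y) - H(Y|Feature)

Before split:
P(positive) = 6/20 = 0.3000
H(Y) = 0.8813 bits

After split:
Feature=0: H = 0.9183 bits (weight = 9/20)
Feature=1: H = 0.8454 bits (weight = 11/20)
H(Y|Feature) = (9/20)×0.9183 + (11/20)×0.8454 = 0.8782 bits

Information Gain = 0.8813 - 0.8782 = 0.0031 bits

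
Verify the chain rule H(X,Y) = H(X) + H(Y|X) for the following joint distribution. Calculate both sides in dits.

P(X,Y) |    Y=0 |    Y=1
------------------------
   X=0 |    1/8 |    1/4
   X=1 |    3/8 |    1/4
H(X,Y) = 0.5737, H(X) = 0.2873, H(Y|X) = 0.2863 (all in dits)

Chain rule: H(X,Y) = H(X) + H(Y|X)

Left side — joint entropy directly:
H(X,Y) = -Σ p(x,y) log p(x,y) = 0.5737 dits

Right side — compute H(Y|X) from the conditional distributions:
P(X) = (3/8, 5/8), so H(X) = 0.2873 dits
H(Y|X) = Σ_x P(X=x) · H(Y|X=x):
  P(Y|X=0) = (1/3, 2/3), H(Y|X=0) = 0.2764, weight P(X=0) = 3/8
  P(Y|X=1) = (3/5, 2/5), H(Y|X=1) = 0.2923, weight P(X=1) = 5/8
H(Y|X) = 0.2863 dits

H(X) + H(Y|X) = 0.2873 + 0.2863 = 0.5737 dits

Both sides equal 0.5737 dits. ✓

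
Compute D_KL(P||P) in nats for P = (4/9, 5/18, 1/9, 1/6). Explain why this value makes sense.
0.0000 nats

KL divergence satisfies the Gibbs inequality: D_KL(P||Q) ≥ 0 for all distributions P, Q.

D_KL(P||Q) = Σ p(x) log(p(x)/q(x))
Each term is p(x) × log_e(p(x)/p(x)) = p(x) × log_e(1) = 0, so the sum is 0.
D_KL(P||Q) = 0.0000 nats

When P = Q, the KL divergence is exactly 0, as there is no 'divergence' between identical distributions.

This non-negativity is a fundamental property: relative entropy cannot be negative because it measures how different Q is from P.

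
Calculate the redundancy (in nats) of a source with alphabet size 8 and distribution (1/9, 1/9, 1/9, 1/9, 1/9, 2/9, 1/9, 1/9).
0.0362 nats

Redundancy measures how far a source is from maximum entropy:
R = H_max - H(X)

Maximum entropy for 8 symbols: H_max = log_e(8) = 2.0794 nats
Actual entropy: H(X) = 2.0432 nats
Redundancy: R = 2.0794 - 2.0432 = 0.0362 nats

This redundancy represents potential for compression: the source could be compressed by 0.0362 nats per symbol.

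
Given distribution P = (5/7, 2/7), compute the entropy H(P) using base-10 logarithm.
0.2598 dits

Shannon entropy is H(X) = -Σ p(x) log p(x).

For P = (5/7, 2/7):
H = -5/7 × log_10(5/7) -2/7 × log_10(2/7)
H = 0.2598 dits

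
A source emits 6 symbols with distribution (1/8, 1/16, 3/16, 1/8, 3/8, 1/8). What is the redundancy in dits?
0.0682 dits

Redundancy measures how far a source is from maximum entropy:
R = H_max - H(X)

Maximum entropy for 6 symbols: H_max = log_10(6) = 0.7782 dits
Actual entropy: H(X) = 0.7100 dits
Redundancy: R = 0.7782 - 0.7100 = 0.0682 dits

This redundancy represents potential for compression: the source could be compressed by 0.0682 dits per symbol.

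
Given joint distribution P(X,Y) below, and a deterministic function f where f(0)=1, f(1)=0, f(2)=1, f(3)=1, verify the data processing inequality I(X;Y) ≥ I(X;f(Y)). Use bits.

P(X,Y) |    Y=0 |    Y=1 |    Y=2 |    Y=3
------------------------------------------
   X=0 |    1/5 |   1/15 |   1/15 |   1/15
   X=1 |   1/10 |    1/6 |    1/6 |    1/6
I(X;Y) = 0.0913, I(X;f(Y)) = 0.0123, inequality holds: 0.0913 ≥ 0.0123

Data Processing Inequality: For any Markov chain X → Y → Z, we have I(X;Y) ≥ I(X;Z).

Here Z = f(Y) is a deterministic function of Y, forming X → Y → Z.

Original I(X;Y) = 0.0913 bits

After applying f:
P(X,Z) where Z=f(Y):
- P(X,Z=0) = P(X,Y=1)
- P(X,Z=1) = P(X,Y=0) + P(X,Y=2) + P(X,Y=3)

I(X;Z) = I(X;f(Y)) = 0.0123 bits

Verification: 0.0913 ≥ 0.0123 ✓

Information cannot be created by processing; the function f can only lose information about X.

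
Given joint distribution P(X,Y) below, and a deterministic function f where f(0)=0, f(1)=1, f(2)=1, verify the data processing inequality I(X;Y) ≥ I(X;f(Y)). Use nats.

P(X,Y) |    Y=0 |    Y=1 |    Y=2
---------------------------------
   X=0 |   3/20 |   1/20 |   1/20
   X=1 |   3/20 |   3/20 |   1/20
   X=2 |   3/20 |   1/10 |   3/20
I(X;Y) = 0.0452, I(X;f(Y)) = 0.0162, inequality holds: 0.0452 ≥ 0.0162

Data Processing Inequality: For any Markov chain X → Y → Z, we have I(X;Y) ≥ I(X;Z).

Here Z = f(Y) is a deterministic function of Y, forming X → Y → Z.

Original I(X;Y) = 0.0452 nats

After applying f:
P(X,Z) where Z=f(Y):
- P(X,Z=0) = P(X,Y=0)
- P(X,Z=1) = P(X,Y=1) + P(X,Y=2)

I(X;Z) = I(X;f(Y)) = 0.0162 nats

Verification: 0.0452 ≥ 0.0162 ✓

Information cannot be created by processing; the function f can only lose information about X.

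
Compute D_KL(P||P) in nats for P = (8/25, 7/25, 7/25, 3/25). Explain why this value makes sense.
0.0000 nats

KL divergence satisfies the Gibbs inequality: D_KL(P||Q) ≥ 0 for all distributions P, Q.

D_KL(P||Q) = Σ p(x) log(p(x)/q(x))
Each term is p(x) × log_e(p(x)/p(x)) = p(x) × log_e(1) = 0, so the sum is 0.
D_KL(P||Q) = 0.0000 nats

When P = Q, the KL divergence is exactly 0, as there is no 'divergence' between identical distributions.

This non-negativity is a fundamental property: relative entropy cannot be negative because it measures how different Q is from P.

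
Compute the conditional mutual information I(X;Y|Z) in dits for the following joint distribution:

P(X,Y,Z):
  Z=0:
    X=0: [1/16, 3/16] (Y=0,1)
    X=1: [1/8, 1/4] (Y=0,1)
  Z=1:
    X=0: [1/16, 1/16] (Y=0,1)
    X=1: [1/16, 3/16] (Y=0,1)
0.0061 dits

Conditional mutual information: I(X;Y|Z) = H(X|Z) + H(Y|Z) - H(X,Y|Z)

H(Z) = 0.2873
H(X,Z) = 0.5737 → H(X|Z) = 0.2863
H(Y,Z) = 0.5568 → H(Y|Z) = 0.2695
H(X,Y,Z) = 0.8371 → H(X,Y|Z) = 0.5497

I(X;Y|Z) = 0.2863 + 0.2695 - 0.5497 = 0.0061 dits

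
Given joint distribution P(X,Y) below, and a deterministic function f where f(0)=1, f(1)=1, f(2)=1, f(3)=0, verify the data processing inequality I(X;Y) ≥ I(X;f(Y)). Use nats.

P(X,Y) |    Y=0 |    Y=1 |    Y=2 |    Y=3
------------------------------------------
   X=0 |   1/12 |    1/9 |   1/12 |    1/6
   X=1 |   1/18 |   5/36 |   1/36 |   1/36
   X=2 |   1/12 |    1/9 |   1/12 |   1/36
I(X;Y) = 0.0754, I(X;f(Y)) = 0.0554, inequality holds: 0.0754 ≥ 0.0554

Data Processing Inequality: For any Markov chain X → Y → Z, we have I(X;Y) ≥ I(X;Z).

Here Z = f(Y) is a deterministic function of Y, forming X → Y → Z.

Original I(X;Y) = 0.0754 nats

After applying f:
P(X,Z) where Z=f(Y):
- P(X,Z=0) = P(X,Y=3)
- P(X,Z=1) = P(X,Y=0) + P(X,Y=1) + P(X,Y=2)

I(X;Z) = I(X;f(Y)) = 0.0554 nats

Verification: 0.0754 ≥ 0.0554 ✓

Information cannot be created by processing; the function f can only lose information about X.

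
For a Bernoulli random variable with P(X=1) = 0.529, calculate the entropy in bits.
0.9976 bits

The binary entropy function is:
H(p) = -p log(p) - (1-p) log(1-p)

H(0.529) = -0.529 × log_2(0.529) - 0.471 × log_2(0.471)
H(0.529) = 0.9976 bits

Note: Binary entropy is maximized at p=0.5 (H=1 bit) and minimized at p=0 or p=1 (H=0).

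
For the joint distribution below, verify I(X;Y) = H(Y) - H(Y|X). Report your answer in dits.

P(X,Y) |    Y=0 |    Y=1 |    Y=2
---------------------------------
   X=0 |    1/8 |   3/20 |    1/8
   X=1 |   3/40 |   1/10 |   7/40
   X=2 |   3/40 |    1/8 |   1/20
I(X;Y) = 0.0143 dits

Mutual information has multiple equivalent forms:
- I(X;Y) = H(X) - H(X|Y)
- I(X;Y) = H(Y) - H(Y|X)
- I(X;Y) = H(X) + H(Y) - H(X,Y)

Computing all quantities:
H(X) = 0.4693, H(Y) = 0.4735, H(X,Y) = 0.9285
H(X|Y) = 0.4550, H(Y|X) = 0.4592

Verification:
H(X) - H(X|Y) = 0.4693 - 0.4550 = 0.0143
H(Y) - H(Y|X) = 0.4735 - 0.4592 = 0.0143
H(X) + H(Y) - H(X,Y) = 0.4693 + 0.4735 - 0.9285 = 0.0143

All forms give I(X;Y) = 0.0143 dits. ✓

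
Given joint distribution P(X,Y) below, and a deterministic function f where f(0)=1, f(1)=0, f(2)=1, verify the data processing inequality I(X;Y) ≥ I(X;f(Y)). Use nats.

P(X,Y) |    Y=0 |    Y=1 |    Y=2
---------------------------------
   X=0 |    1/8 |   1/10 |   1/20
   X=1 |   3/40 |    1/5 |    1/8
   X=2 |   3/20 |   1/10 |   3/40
I(X;Y) = 0.0422, I(X;f(Y)) = 0.0149, inequality holds: 0.0422 ≥ 0.0149

Data Processing Inequality: For any Markov chain X → Y → Z, we have I(X;Y) ≥ I(X;Z).

Here Z = f(Y) is a deterministic function of Y, forming X → Y → Z.

Original I(X;Y) = 0.0422 nats

After applying f:
P(X,Z) where Z=f(Y):
- P(X,Z=0) = P(X,Y=1)
- P(X,Z=1) = P(X,Y=0) + P(X,Y=2)

I(X;Z) = I(X;f(Y)) = 0.0149 nats

Verification: 0.0422 ≥ 0.0149 ✓

Information cannot be created by processing; the function f can only lose information about X.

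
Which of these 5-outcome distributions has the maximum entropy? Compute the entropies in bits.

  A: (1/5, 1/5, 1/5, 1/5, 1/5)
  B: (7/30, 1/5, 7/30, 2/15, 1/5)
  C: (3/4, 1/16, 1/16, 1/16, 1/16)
A

For a discrete distribution over n outcomes, entropy is maximized by the uniform distribution.

Computing entropies:
H(A) = 2.3219 bits
H(B) = 2.2961 bits
H(C) = 1.3113 bits

The uniform distribution (where all probabilities equal 1/5) achieves the maximum entropy of log_2(5) = 2.3219 bits.

Distribution A has the highest entropy.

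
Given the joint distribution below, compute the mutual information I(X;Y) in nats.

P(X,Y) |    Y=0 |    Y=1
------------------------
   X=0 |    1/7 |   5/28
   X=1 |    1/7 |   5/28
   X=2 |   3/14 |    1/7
0.0112 nats

Mutual information: I(X;Y) = H(X) + H(Y) - H(X,Y)

Marginals:
P(X) = (9/28, 9/28, 5/14), H(X) = 1.0974 nats
P(Y) = (1/2, 1/2), H(Y) = 0.6931 nats

Joint entropy: H(X,Y) = 1.7793 nats

I(X;Y) = 1.0974 + 0.6931 - 1.7793 = 0.0112 nats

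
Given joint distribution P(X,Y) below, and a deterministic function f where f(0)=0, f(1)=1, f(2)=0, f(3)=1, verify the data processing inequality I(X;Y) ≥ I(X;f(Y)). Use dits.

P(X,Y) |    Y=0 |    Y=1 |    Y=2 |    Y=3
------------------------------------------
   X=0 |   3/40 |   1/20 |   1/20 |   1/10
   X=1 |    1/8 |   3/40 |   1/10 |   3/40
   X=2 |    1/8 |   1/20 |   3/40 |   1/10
I(X;Y) = 0.0061, I(X;f(Y)) = 0.0032, inequality holds: 0.0061 ≥ 0.0032

Data Processing Inequality: For any Markov chain X → Y → Z, we have I(X;Y) ≥ I(X;Z).

Here Z = f(Y) is a deterministic function of Y, forming X → Y → Z.

Original I(X;Y) = 0.0061 dits

After applying f:
P(X,Z) where Z=f(Y):
- P(X,Z=0) = P(X,Y=0) + P(X,Y=2)
- P(X,Z=1) = P(X,Y=1) + P(X,Y=3)

I(X;Z) = I(X;f(Y)) = 0.0032 dits

Verification: 0.0061 ≥ 0.0032 ✓

Information cannot be created by processing; the function f can only lose information about X.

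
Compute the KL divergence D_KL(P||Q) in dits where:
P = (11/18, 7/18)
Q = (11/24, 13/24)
0.0204 dits

KL divergence: D_KL(P||Q) = Σ p(x) log(p(x)/q(x))

Computing term by term:
  x=0: 11/18 × log_10[(11/18)/(11/24)] = 11/18 × 0.1249 = 0.0764
  x=1: 7/18 × log_10[(7/18)/(13/24)] = 7/18 × -0.1439 = -0.0560

D_KL(P||Q) = 0.0204 dits

Note: KL divergence is always non-negative and equals 0 iff P = Q.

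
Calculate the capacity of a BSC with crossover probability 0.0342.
0.7850 bits

For a binary symmetric channel (BSC) with error probability p:
Capacity C = 1 - H(p) bits per symbol

where H(p) = -p log₂(p) - (1-p) log₂(1-p) is the binary entropy function.

H(0.0342) = 0.2150 bits
C = 1 - 0.2150 = 0.7850 bits per symbol

This means we can reliably transmit up to 0.7850 bits of information per channel use.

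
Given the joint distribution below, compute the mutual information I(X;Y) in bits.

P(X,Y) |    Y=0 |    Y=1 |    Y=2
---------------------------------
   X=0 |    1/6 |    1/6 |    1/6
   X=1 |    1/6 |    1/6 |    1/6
0.0000 bits

Mutual information: I(X;Y) = H(X) + H(Y) - H(X,Y)

Marginals:
P(X) = (1/2, 1/2), H(X) = 1.0000 bits
P(Y) = (1/3, 1/3, 1/3), H(Y) = 1.5850 bits

Joint entropy: H(X,Y) = 2.5850 bits

I(X;Y) = 1.0000 + 1.5850 - 2.5850 = 0.0000 bits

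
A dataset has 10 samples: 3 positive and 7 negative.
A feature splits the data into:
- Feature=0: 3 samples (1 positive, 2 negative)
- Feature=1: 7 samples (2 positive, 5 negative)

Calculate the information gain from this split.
0.0016 bits

Information Gain = H(Y) - H(Y|Feature)

Before split:
P(positive) = 3/10 = 0.3000
H(Y) = 0.8813 bits

After split:
Feature=0: H = 0.9183 bits (weight = 3/10)
Feature=1: H = 0.8631 bits (weight = 7/10)
H(Y|Feature) = (3/10)×0.9183 + (7/10)×0.8631 = 0.8797 bits

Information Gain = 0.8813 - 0.8797 = 0.0016 bits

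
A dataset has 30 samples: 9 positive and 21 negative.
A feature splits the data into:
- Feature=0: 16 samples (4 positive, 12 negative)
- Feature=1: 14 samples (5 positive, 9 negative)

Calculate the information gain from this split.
0.0098 bits

Information Gain = H(Y) - H(Y|Feature)

Before split:
P(positive) = 9/30 = 0.3000
H(Y) = 0.8813 bits

After split:
Feature=0: H = 0.8113 bits (weight = 16/30)
Feature=1: H = 0.9403 bits (weight = 14/30)
H(Y|Feature) = (16/30)×0.8113 + (14/30)×0.9403 = 0.8715 bits

Information Gain = 0.8813 - 0.8715 = 0.0098 bits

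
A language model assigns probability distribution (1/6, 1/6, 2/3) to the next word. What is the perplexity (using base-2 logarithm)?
2.3811

Perplexity is 2^H (or exp(H) for natural log).

First, H = -Σ p log p = 1.2516 bits
Perplexity = 2^1.2516 = 2.3811

Interpretation: The model's uncertainty is equivalent to choosing uniformly among 2.4 options.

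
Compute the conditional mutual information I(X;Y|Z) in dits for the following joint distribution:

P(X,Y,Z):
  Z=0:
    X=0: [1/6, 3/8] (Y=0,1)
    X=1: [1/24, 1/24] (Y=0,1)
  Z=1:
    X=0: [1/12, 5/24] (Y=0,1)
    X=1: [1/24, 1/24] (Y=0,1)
0.0053 dits

Conditional mutual information: I(X;Y|Z) = H(X|Z) + H(Y|Z) - H(X,Y|Z)

H(Z) = 0.2873
H(X,Z) = 0.4802 → H(X|Z) = 0.1929
H(Y,Z) = 0.5637 → H(Y|Z) = 0.2764
H(X,Y,Z) = 0.7513 → H(X,Y|Z) = 0.4640

I(X;Y|Z) = 0.1929 + 0.2764 - 0.4640 = 0.0053 dits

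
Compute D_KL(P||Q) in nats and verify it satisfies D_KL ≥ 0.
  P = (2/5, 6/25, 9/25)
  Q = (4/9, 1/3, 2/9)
0.0527 nats

KL divergence satisfies the Gibbs inequality: D_KL(P||Q) ≥ 0 for all distributions P, Q.

D_KL(P||Q) = Σ p(x) log(p(x)/q(x))
Term by term:
  x=0: 2/5 × log_e[(2/5)/(4/9)] = -0.0421
  x=1: 6/25 × log_e[(6/25)/(1/3)] = -0.0788
  x=2: 9/25 × log_e[(9/25)/(2/9)] = 0.1737
D_KL(P||Q) = 0.0527 nats

D_KL(P||Q) = 0.0527 ≥ 0 ✓

This non-negativity is a fundamental property: relative entropy cannot be negative because it measures how different Q is from P.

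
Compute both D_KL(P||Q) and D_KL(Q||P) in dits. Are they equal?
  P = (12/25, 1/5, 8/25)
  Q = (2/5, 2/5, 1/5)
D_KL(P||Q) = 0.0431, D_KL(Q||P) = 0.0479

KL divergence is not symmetric: D_KL(P||Q) ≠ D_KL(Q||P) in general.

D_KL(P||Q) = 0.0431 dits
D_KL(Q||P) = 0.0479 dits

No, they are not equal!

This asymmetry is why KL divergence is not a true distance metric.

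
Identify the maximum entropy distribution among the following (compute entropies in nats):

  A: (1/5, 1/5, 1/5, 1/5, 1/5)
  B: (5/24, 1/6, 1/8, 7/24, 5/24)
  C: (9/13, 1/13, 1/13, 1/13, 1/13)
A

For a discrete distribution over n outcomes, entropy is maximized by the uniform distribution.

Computing entropies:
H(A) = 1.6094 nats
H(B) = 1.5715 nats
H(C) = 1.0438 nats

The uniform distribution (where all probabilities equal 1/5) achieves the maximum entropy of log_e(5) = 1.6094 nats.

Distribution A has the highest entropy.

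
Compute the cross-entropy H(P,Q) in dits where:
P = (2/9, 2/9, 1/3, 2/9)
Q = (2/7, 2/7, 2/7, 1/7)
0.6110 dits

Cross-entropy: H(P,Q) = -Σ p(x) log q(x)

Alternatively: H(P,Q) = H(P) + D_KL(P||Q)
H(P) = 0.5945 dits
D_KL(P||Q) = 0.0164 dits

H(P,Q) = 0.5945 + 0.0164 = 0.6110 dits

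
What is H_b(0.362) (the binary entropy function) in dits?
0.2843 dits

The binary entropy function is:
H(p) = -p log(p) - (1-p) log(1-p)

H(0.362) = -0.362 × log_10(0.362) - 0.638 × log_10(0.638)
H(0.362) = 0.2843 dits

Note: Binary entropy is maximized at p=0.5 (H=1 bit) and minimized at p=0 or p=1 (H=0).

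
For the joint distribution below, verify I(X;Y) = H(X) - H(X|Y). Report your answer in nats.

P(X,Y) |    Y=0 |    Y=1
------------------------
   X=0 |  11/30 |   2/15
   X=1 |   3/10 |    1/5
I(X;Y) = 0.0101 nats

Mutual information has multiple equivalent forms:
- I(X;Y) = H(X) - H(X|Y)
- I(X;Y) = H(Y) - H(Y|X)
- I(X;Y) = H(X) + H(Y) - H(X,Y)

Computing all quantities:
H(X) = 0.6931, H(Y) = 0.6365, H(X,Y) = 1.3196
H(X|Y) = 0.6831, H(Y|X) = 0.6265

Verification:
H(X) - H(X|Y) = 0.6931 - 0.6831 = 0.0101
H(Y) - H(Y|X) = 0.6365 - 0.6265 = 0.0101
H(X) + H(Y) - H(X,Y) = 0.6931 + 0.6365 - 1.3196 = 0.0101

All forms give I(X;Y) = 0.0101 nats. ✓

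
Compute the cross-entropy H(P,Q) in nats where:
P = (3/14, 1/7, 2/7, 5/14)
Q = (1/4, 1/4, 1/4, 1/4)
1.3863 nats

Cross-entropy: H(P,Q) = -Σ p(x) log q(x)

Alternatively: H(P,Q) = H(P) + D_KL(P||Q)
H(P) = 1.3337 nats
D_KL(P||Q) = 0.0526 nats

H(P,Q) = 1.3337 + 0.0526 = 1.3863 nats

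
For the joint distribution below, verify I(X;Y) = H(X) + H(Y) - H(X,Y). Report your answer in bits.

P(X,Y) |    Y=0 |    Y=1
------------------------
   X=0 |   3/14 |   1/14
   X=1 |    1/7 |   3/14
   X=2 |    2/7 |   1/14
I(X;Y) = 0.1039 bits

Mutual information has multiple equivalent forms:
- I(X;Y) = H(X) - H(X|Y)
- I(X;Y) = H(Y) - H(Y|X)
- I(X;Y) = H(X) + H(Y) - H(X,Y)

Computing all quantities:
H(X) = 1.5774, H(Y) = 0.9403, H(X,Y) = 2.4138
H(X|Y) = 1.4735, H(Y|X) = 0.8364

Verification:
H(X) - H(X|Y) = 1.5774 - 1.4735 = 0.1039
H(Y) - H(Y|X) = 0.9403 - 0.8364 = 0.1039
H(X) + H(Y) - H(X,Y) = 1.5774 + 0.9403 - 2.4138 = 0.1039

All forms give I(X;Y) = 0.1039 bits. ✓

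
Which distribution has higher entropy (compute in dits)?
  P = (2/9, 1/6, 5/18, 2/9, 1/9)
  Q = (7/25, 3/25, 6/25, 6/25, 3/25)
P

Computing entropies in dits:
H(P) = 0.6806
H(Q) = 0.6733

Distribution P has higher entropy.

Intuition: The distribution closer to uniform (more spread out) has higher entropy.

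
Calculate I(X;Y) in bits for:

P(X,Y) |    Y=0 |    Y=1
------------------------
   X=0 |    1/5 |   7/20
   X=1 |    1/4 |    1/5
0.0267 bits

Mutual information: I(X;Y) = H(X) + H(Y) - H(X,Y)

Marginals:
P(X) = (11/20, 9/20), H(X) = 0.9928 bits
P(Y) = (9/20, 11/20), H(Y) = 0.9928 bits

Joint entropy: H(X,Y) = 1.9589 bits

I(X;Y) = 0.9928 + 0.9928 - 1.9589 = 0.0267 bits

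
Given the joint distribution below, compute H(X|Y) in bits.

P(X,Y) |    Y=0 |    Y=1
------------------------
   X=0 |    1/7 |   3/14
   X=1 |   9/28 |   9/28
0.9336 bits

Using the chain rule: H(X|Y) = H(X,Y) - H(Y)

First, compute H(X,Y) = 1.9299 bits

Marginal P(Y) = (13/28, 15/28)
H(Y) = 0.9963 bits

H(X|Y) = H(X,Y) - H(Y) = 1.9299 - 0.9963 = 0.9336 bits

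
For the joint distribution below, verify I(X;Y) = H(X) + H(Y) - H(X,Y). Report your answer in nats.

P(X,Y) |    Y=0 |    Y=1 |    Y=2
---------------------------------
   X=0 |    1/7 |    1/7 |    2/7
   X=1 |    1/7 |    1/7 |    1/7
I(X;Y) = 0.0140 nats

Mutual information has multiple equivalent forms:
- I(X;Y) = H(X) - H(X|Y)
- I(X;Y) = H(Y) - H(Y|X)
- I(X;Y) = H(X) + H(Y) - H(X,Y)

Computing all quantities:
H(X) = 0.6829, H(Y) = 1.0790, H(X,Y) = 1.7479
H(X|Y) = 0.6689, H(Y|X) = 1.0650

Verification:
H(X) - H(X|Y) = 0.6829 - 0.6689 = 0.0140
H(Y) - H(Y|X) = 1.0790 - 1.0650 = 0.0140
H(X) + H(Y) - H(X,Y) = 0.6829 + 1.0790 - 1.7479 = 0.0140

All forms give I(X;Y) = 0.0140 nats. ✓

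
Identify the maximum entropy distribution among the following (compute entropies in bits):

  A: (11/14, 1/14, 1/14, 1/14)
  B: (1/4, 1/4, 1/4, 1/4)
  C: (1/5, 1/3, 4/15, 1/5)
B

For a discrete distribution over n outcomes, entropy is maximized by the uniform distribution.

Computing entropies:
H(A) = 1.0892 bits
H(B) = 2.0000 bits
H(C) = 1.9656 bits

The uniform distribution (where all probabilities equal 1/4) achieves the maximum entropy of log_2(4) = 2.0000 bits.

Distribution B has the highest entropy.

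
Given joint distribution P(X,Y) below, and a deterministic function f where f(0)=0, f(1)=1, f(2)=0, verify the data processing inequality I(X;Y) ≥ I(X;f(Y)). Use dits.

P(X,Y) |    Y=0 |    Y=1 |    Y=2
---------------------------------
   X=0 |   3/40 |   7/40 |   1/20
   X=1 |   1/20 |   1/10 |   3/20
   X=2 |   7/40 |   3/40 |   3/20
I(X;Y) = 0.0380, I(X;f(Y)) = 0.0259, inequality holds: 0.0380 ≥ 0.0259

Data Processing Inequality: For any Markov chain X → Y → Z, we have I(X;Y) ≥ I(X;Z).

Here Z = f(Y) is a deterministic function of Y, forming X → Y → Z.

Original I(X;Y) = 0.0380 dits

After applying f:
P(X,Z) where Z=f(Y):
- P(X,Z=0) = P(X,Y=0) + P(X,Y=2)
- P(X,Z=1) = P(X,Y=1)

I(X;Z) = I(X;f(Y)) = 0.0259 dits

Verification: 0.0380 ≥ 0.0259 ✓

Information cannot be created by processing; the function f can only lose information about X.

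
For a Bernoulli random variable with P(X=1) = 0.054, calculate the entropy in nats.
0.2101 nats

The binary entropy function is:
H(p) = -p log(p) - (1-p) log(1-p)

H(0.054) = -0.054 × log_e(0.054) - 0.946 × log_e(0.946)
H(0.054) = 0.2101 nats

Note: Binary entropy is maximized at p=0.5 (H=1 bit) and minimized at p=0 or p=1 (H=0).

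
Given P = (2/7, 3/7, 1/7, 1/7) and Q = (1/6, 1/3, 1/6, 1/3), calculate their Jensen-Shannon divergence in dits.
0.0134 dits

Jensen-Shannon divergence is:
JSD(P||Q) = 0.5 × D_KL(P||M) + 0.5 × D_KL(Q||M)
where M = 0.5 × (P + Q) is the mixture distribution.

M = 0.5 × (2/7, 3/7, 1/7, 1/7) + 0.5 × (1/6, 1/3, 1/6, 1/3) = (0.22619, 8/21, 0.154762, 5/21)

D_KL(P||M) = 0.0143 dits
D_KL(Q||M) = 0.0126 dits

JSD(P||Q) = 0.5 × 0.0143 + 0.5 × 0.0126 = 0.0134 dits

Unlike KL divergence, JSD is symmetric and bounded: 0 ≤ JSD ≤ log(2).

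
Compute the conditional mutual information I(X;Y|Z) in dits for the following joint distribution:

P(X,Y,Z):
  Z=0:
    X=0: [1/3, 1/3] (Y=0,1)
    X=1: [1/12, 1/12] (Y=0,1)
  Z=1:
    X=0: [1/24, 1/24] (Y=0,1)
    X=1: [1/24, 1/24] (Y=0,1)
0.0000 dits

Conditional mutual information: I(X;Y|Z) = H(X|Z) + H(Y|Z) - H(X,Y|Z)

H(Z) = 0.1957
H(X,Z) = 0.4269 → H(X|Z) = 0.2313
H(Y,Z) = 0.4967 → H(Y|Z) = 0.3010
H(X,Y,Z) = 0.7280 → H(X,Y|Z) = 0.5323

I(X;Y|Z) = 0.2313 + 0.3010 - 0.5323 = 0.0000 dits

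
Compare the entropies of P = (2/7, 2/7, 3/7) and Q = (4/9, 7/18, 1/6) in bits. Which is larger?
P

Computing entropies in bits:
H(P) = 1.5567
H(Q) = 1.4807

Distribution P has higher entropy.

Intuition: The distribution closer to uniform (more spread out) has higher entropy.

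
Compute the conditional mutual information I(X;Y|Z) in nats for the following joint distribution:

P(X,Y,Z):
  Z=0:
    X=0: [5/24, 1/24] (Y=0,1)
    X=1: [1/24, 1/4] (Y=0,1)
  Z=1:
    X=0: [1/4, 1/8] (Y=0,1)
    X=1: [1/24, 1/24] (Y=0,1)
0.1456 nats

Conditional mutual information: I(X;Y|Z) = H(X|Z) + H(Y|Z) - H(X,Y|Z)

H(Z) = 0.6897
H(X,Z) = 1.2808 → H(X|Z) = 0.5912
H(Y,Z) = 1.3640 → H(Y|Z) = 0.6743
H(X,Y,Z) = 1.8095 → H(X,Y|Z) = 1.1199

I(X;Y|Z) = 0.5912 + 0.6743 - 1.1199 = 0.1456 nats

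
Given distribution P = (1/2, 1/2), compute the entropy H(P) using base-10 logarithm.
0.3010 dits

Shannon entropy is H(X) = -Σ p(x) log p(x).

For P = (1/2, 1/2):
H = -1/2 × log_10(1/2) -1/2 × log_10(1/2)
H = 0.3010 dits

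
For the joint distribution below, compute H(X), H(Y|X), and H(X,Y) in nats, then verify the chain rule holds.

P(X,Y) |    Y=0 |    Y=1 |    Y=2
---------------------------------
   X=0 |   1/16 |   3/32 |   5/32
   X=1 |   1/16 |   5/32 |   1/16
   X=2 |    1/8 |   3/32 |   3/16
H(X,Y) = 2.1176, H(X) = 1.0862, H(Y|X) = 1.0314 (all in nats)

Chain rule: H(X,Y) = H(X) + H(Y|X)

Left side — joint entropy directly:
H(X,Y) = -Σ p(x,y) log p(x,y) = 2.1176 nats

Right side — compute H(Y|X) from the conditional distributions:
P(X) = (5/16, 9/32, 13/32), so H(X) = 1.0862 nats
H(Y|X) = Σ_x P(X=x) · H(Y|X=x):
  P(Y|X=0) = (1/5, 3/10, 1/2), H(Y|X=0) = 1.0297, weight P(X=0) = 5/16
  P(Y|X=1) = (2/9, 5/9, 2/9), H(Y|X=1) = 0.9950, weight P(X=1) = 9/32
  P(Y|X=2) = (4/13, 3/13, 6/13), H(Y|X=2) = 1.0579, weight P(X=2) = 13/32
H(Y|X) = 1.0314 nats

H(X) + H(Y|X) = 1.0862 + 1.0314 = 2.1176 nats

Both sides equal 2.1176 nats. ✓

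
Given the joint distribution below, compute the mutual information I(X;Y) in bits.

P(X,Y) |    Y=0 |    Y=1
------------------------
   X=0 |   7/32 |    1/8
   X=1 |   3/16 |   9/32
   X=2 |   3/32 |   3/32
0.0323 bits

Mutual information: I(X;Y) = H(X) + H(Y) - H(X,Y)

Marginals:
P(X) = (11/32, 15/32, 3/16), H(X) = 1.4948 bits
P(Y) = (1/2, 1/2), H(Y) = 1.0000 bits

Joint entropy: H(X,Y) = 2.4625 bits

I(X;Y) = 1.4948 + 1.0000 - 2.4625 = 0.0323 bits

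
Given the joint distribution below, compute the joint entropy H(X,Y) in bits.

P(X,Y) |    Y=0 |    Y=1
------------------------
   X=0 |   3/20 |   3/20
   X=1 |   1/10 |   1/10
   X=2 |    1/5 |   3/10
2.4710 bits

Joint entropy is H(X,Y) = -Σ_{x,y} p(x,y) log p(x,y).

Summing over all non-zero entries:
H(X,Y) = -[3/20·log_2(3/20) + 3/20·log_2(3/20) + 1/10·log_2(1/10) + 1/10·log_2(1/10) + 1/5·log_2(1/5) + 3/10·log_2(3/10)]
H(X,Y) = 2.4710 bits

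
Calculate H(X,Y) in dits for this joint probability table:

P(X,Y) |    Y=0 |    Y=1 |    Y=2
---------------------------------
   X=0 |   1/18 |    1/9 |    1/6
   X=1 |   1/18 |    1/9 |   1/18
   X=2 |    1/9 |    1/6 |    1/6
0.9164 dits

Joint entropy is H(X,Y) = -Σ_{x,y} p(x,y) log p(x,y).

Summing over all non-zero entries:
H(X,Y) = -[1/18·log_10(1/18) + 1/9·log_10(1/9) + 1/6·log_10(1/6) + 1/18·log_10(1/18) + 1/9·log_10(1/9) + 1/18·log_10(1/18) + 1/9·log_10(1/9) + 1/6·log_10(1/6) + 1/6·log_10(1/6)]
H(X,Y) = 0.9164 dits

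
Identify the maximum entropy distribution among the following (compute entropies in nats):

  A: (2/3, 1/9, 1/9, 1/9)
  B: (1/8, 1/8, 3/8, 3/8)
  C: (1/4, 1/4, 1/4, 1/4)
C

For a discrete distribution over n outcomes, entropy is maximized by the uniform distribution.

Computing entropies:
H(A) = 1.0027 nats
H(B) = 1.2555 nats
H(C) = 1.3863 nats

The uniform distribution (where all probabilities equal 1/4) achieves the maximum entropy of log_e(4) = 1.3863 nats.

Distribution C has the highest entropy.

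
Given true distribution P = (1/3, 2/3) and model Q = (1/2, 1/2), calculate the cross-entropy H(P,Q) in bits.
1.0000 bits

Cross-entropy: H(P,Q) = -Σ p(x) log q(x)

Alternatively: H(P,Q) = H(P) + D_KL(P||Q)
H(P) = 0.9183 bits
D_KL(P||Q) = 0.0817 bits

H(P,Q) = 0.9183 + 0.0817 = 1.0000 bits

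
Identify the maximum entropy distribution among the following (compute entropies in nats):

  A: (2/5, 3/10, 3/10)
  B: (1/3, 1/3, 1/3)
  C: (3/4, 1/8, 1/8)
B

For a discrete distribution over n outcomes, entropy is maximized by the uniform distribution.

Computing entropies:
H(A) = 1.0889 nats
H(B) = 1.0986 nats
H(C) = 0.7356 nats

The uniform distribution (where all probabilities equal 1/3) achieves the maximum entropy of log_e(3) = 1.0986 nats.

Distribution B has the highest entropy.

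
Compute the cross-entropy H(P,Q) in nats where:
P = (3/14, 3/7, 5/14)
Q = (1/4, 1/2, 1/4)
1.0892 nats

Cross-entropy: H(P,Q) = -Σ p(x) log q(x)

Alternatively: H(P,Q) = H(P) + D_KL(P||Q)
H(P) = 1.0609 nats
D_KL(P||Q) = 0.0283 nats

H(P,Q) = 1.0609 + 0.0283 = 1.0892 nats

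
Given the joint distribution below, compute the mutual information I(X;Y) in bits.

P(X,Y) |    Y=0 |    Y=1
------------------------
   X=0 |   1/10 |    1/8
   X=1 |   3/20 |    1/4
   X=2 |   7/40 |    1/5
0.0051 bits

Mutual information: I(X;Y) = H(X) + H(Y) - H(X,Y)

Marginals:
P(X) = (9/40, 2/5, 3/8), H(X) = 1.5436 bits
P(Y) = (17/40, 23/40), H(Y) = 0.9837 bits

Joint entropy: H(X,Y) = 2.5222 bits

I(X;Y) = 1.5436 + 0.9837 - 2.5222 = 0.0051 bits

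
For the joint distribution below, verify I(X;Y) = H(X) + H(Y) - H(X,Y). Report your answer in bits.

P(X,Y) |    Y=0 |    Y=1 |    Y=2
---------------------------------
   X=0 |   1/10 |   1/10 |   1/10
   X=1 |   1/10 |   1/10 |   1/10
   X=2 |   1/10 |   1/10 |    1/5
I(X;Y) = 0.0200 bits

Mutual information has multiple equivalent forms:
- I(X;Y) = H(X) - H(X|Y)
- I(X;Y) = H(Y) - H(Y|X)
- I(X;Y) = H(X) + H(Y) - H(X,Y)

Computing all quantities:
H(X) = 1.5710, H(Y) = 1.5710, H(X,Y) = 3.1219
H(X|Y) = 1.5510, H(Y|X) = 1.5510

Verification:
H(X) - H(X|Y) = 1.5710 - 1.5510 = 0.0200
H(Y) - H(Y|X) = 1.5710 - 1.5510 = 0.0200
H(X) + H(Y) - H(X,Y) = 1.5710 + 1.5710 - 3.1219 = 0.0200

All forms give I(X;Y) = 0.0200 bits. ✓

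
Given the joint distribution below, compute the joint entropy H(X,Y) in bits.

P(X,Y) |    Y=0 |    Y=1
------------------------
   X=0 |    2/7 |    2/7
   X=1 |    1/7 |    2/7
1.9502 bits

Joint entropy is H(X,Y) = -Σ_{x,y} p(x,y) log p(x,y).

Summing over all non-zero entries:
H(X,Y) = -[2/7·log_2(2/7) + 2/7·log_2(2/7) + 1/7·log_2(1/7) + 2/7·log_2(2/7)]
H(X,Y) = 1.9502 bits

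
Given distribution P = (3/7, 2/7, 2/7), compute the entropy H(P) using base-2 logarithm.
1.5567 bits

Shannon entropy is H(X) = -Σ p(x) log p(x).

For P = (3/7, 2/7, 2/7):
H = -3/7 × log_2(3/7) -2/7 × log_2(2/7) -2/7 × log_2(2/7)
H = 1.5567 bits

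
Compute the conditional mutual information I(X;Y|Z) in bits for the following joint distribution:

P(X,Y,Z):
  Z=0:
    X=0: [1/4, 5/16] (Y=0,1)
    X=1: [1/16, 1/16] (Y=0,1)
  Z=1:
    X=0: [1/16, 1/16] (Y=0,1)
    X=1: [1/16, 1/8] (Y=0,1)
0.0072 bits

Conditional mutual information: I(X;Y|Z) = H(X|Z) + H(Y|Z) - H(X,Y|Z)

H(Z) = 0.8960
H(X,Z) = 1.6697 → H(X|Z) = 0.7737
H(Y,Z) = 1.8829 → H(Y|Z) = 0.9868
H(X,Y,Z) = 2.6494 → H(X,Y|Z) = 1.7534

I(X;Y|Z) = 0.7737 + 0.9868 - 1.7534 = 0.0072 bits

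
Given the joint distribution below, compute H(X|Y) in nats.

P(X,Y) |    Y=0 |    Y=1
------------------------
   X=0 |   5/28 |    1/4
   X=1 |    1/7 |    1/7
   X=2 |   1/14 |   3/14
1.0588 nats

Using the chain rule: H(X|Y) = H(X,Y) - H(Y)

First, compute H(X,Y) = 1.7288 nats

Marginal P(Y) = (11/28, 17/28)
H(Y) = 0.6700 nats

H(X|Y) = H(X,Y) - H(Y) = 1.7288 - 0.6700 = 1.0588 nats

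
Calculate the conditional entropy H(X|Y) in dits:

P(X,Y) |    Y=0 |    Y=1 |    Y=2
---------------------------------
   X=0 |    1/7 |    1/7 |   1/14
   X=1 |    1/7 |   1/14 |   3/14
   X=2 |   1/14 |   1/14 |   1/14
0.4400 dits

Using the chain rule: H(X|Y) = H(X,Y) - H(Y)

First, compute H(X,Y) = 0.9149 dits

Marginal P(Y) = (5/14, 2/7, 5/14)
H(Y) = 0.4748 dits

H(X|Y) = H(X,Y) - H(Y) = 0.9149 - 0.4748 = 0.4400 dits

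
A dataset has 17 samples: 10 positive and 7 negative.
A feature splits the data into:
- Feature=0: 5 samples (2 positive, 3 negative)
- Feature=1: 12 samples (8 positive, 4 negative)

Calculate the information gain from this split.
0.0436 bits

Information Gain = H(Y) - H(Y|Feature)

Before split:
P(positive) = 10/17 = 0.5882
H(Y) = 0.9774 bits

After split:
Feature=0: H = 0.9710 bits (weight = 5/17)
Feature=1: H = 0.9183 bits (weight = 12/17)
H(Y|Feature) = (5/17)×0.9710 + (12/17)×0.9183 = 0.9338 bits

Information Gain = 0.9774 - 0.9338 = 0.0436 bits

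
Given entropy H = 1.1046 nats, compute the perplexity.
3.0180

Perplexity is e^H (or exp(H) for natural log).

H = 1.1046 nats
Perplexity = e^1.1046 = 3.0180

Interpretation: The model's uncertainty is equivalent to choosing uniformly among 3.0 options.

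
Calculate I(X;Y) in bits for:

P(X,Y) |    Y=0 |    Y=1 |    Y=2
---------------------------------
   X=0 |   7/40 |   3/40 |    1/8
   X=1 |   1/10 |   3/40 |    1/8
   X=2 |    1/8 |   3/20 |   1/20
0.0652 bits

Mutual information: I(X;Y) = H(X) + H(Y) - H(X,Y)

Marginals:
P(X) = (3/8, 3/10, 13/40), H(X) = 1.5787 bits
P(Y) = (2/5, 3/10, 3/10), H(Y) = 1.5710 bits

Joint entropy: H(X,Y) = 3.0844 bits

I(X;Y) = 1.5787 + 1.5710 - 3.0844 = 0.0652 bits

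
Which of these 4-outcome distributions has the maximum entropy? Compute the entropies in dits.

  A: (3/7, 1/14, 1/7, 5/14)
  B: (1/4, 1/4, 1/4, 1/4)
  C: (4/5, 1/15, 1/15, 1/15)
B

For a discrete distribution over n outcomes, entropy is maximized by the uniform distribution.

Computing entropies:
H(A) = 0.5200 dits
H(B) = 0.6021 dits
H(C) = 0.3127 dits

The uniform distribution (where all probabilities equal 1/4) achieves the maximum entropy of log_10(4) = 0.6021 dits.

Distribution B has the highest entropy.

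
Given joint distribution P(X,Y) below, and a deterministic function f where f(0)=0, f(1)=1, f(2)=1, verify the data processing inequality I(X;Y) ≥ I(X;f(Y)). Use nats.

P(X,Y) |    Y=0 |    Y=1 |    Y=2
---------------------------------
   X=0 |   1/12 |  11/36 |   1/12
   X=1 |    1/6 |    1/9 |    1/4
I(X;Y) = 0.1034, I(X;f(Y)) = 0.0131, inequality holds: 0.1034 ≥ 0.0131

Data Processing Inequality: For any Markov chain X → Y → Z, we have I(X;Y) ≥ I(X;Z).

Here Z = f(Y) is a deterministic function of Y, forming X → Y → Z.

Original I(X;Y) = 0.1034 nats

After applying f:
P(X,Z) where Z=f(Y):
- P(X,Z=0) = P(X,Y=0)
- P(X,Z=1) = P(X,Y=1) + P(X,Y=2)

I(X;Z) = I(X;f(Y)) = 0.0131 nats

Verification: 0.1034 ≥ 0.0131 ✓

Information cannot be created by processing; the function f can only lose information about X.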